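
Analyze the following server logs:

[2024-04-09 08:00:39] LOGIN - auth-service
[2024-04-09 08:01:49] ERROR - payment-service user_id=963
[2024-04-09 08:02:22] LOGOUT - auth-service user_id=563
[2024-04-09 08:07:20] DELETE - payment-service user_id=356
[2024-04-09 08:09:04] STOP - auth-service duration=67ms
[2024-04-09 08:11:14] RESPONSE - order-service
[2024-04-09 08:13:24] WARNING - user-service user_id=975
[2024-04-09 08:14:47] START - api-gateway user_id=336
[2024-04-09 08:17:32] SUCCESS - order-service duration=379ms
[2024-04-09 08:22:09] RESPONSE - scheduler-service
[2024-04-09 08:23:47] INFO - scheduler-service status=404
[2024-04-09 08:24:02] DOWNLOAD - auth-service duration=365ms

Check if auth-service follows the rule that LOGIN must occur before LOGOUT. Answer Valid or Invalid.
Valid

To validate ordering:

1. Required order: LOGIN → LOGOUT
2. Rule: LOGIN must occur before LOGOUT
3. Check actual order of events for auth-service
4. Result: Valid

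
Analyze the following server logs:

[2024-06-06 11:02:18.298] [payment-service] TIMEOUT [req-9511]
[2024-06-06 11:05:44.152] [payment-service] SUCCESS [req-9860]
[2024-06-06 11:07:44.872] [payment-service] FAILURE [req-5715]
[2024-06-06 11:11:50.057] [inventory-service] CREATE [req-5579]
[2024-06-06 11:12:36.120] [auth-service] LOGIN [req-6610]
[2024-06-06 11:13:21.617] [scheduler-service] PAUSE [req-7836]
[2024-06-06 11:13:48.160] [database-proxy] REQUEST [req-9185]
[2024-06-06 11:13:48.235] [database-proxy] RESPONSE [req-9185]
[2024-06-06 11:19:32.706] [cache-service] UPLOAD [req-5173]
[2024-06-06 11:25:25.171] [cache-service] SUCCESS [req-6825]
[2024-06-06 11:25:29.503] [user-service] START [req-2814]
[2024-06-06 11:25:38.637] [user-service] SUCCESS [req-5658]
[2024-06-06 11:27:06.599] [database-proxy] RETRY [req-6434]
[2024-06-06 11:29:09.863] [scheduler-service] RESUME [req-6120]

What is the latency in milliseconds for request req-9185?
75

To calculate latency:

1. Find REQUEST with id req-9185: 2024-06-06 11:13:48.160
2. Find RESPONSE with id req-9185: 2024-06-06 11:13:48.235
3. Latency: 2024-06-06 11:13:48.235 - 2024-06-06 11:13:48.160 = 75ms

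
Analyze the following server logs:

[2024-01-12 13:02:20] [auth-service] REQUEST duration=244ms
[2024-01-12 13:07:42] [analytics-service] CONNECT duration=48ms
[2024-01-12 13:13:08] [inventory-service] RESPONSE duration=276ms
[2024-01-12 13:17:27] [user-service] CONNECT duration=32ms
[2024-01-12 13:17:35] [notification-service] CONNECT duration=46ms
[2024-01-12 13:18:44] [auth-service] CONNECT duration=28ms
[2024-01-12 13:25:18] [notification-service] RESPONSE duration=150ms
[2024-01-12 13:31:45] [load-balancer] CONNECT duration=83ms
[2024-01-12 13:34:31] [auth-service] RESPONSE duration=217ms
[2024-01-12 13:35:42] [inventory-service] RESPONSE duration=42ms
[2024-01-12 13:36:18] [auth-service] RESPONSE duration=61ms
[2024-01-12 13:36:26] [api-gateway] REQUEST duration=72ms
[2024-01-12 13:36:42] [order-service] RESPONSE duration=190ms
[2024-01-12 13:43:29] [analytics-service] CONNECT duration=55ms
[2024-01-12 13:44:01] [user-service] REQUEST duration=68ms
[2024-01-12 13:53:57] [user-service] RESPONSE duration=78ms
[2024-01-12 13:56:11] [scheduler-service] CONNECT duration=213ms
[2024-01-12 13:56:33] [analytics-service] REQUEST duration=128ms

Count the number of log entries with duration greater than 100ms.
7

To count timeouts:

1. Threshold: 100ms
2. Extract duration from each log entry
3. Count entries where duration > 100
4. Timeout count: 7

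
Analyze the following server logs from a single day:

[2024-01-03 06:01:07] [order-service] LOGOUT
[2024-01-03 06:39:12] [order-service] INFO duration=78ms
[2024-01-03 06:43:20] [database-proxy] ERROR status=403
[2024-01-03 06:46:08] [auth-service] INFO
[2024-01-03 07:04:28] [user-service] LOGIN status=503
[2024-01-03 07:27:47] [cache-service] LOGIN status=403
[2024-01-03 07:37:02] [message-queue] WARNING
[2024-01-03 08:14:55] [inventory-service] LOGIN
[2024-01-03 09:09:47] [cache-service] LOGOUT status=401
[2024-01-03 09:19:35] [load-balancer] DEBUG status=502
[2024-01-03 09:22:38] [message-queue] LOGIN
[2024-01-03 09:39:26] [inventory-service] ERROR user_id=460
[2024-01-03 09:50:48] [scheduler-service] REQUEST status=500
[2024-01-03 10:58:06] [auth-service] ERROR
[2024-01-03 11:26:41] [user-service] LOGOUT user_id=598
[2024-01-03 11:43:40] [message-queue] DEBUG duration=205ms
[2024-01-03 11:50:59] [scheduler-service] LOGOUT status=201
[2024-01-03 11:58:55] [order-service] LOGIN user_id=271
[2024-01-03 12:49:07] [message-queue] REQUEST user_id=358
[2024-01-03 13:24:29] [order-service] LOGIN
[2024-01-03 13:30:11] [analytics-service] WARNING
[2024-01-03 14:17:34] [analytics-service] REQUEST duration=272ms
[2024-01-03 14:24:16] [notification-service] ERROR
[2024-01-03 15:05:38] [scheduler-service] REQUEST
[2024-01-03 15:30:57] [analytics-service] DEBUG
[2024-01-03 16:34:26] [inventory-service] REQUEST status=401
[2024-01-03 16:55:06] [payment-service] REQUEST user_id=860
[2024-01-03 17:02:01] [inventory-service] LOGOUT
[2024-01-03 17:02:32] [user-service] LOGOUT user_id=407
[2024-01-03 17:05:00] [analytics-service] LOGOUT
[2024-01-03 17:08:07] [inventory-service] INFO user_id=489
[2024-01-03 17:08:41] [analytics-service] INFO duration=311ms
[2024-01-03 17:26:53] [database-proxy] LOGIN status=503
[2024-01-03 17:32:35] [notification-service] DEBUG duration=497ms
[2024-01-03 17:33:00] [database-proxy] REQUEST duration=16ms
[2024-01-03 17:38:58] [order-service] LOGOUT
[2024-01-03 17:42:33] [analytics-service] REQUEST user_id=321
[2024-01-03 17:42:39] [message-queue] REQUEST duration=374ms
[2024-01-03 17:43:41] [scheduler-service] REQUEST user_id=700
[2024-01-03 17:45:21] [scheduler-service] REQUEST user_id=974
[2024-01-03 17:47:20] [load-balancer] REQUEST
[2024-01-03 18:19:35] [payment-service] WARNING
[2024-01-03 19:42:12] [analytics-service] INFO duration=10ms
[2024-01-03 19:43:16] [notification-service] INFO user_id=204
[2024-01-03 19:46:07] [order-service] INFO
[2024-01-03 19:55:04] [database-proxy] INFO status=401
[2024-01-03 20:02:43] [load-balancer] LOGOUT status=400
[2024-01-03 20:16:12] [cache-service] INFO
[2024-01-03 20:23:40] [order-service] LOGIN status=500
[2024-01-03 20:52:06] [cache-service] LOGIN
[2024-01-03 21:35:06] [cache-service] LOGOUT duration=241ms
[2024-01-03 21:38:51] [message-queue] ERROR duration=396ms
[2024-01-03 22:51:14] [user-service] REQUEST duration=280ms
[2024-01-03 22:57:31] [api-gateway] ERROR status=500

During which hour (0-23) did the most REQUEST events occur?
17

To find the peak hour:

1. Group all REQUEST events by hour
2. Count events in each hour
3. Find hour with maximum count
4. Peak hour: 17 (with 6 events)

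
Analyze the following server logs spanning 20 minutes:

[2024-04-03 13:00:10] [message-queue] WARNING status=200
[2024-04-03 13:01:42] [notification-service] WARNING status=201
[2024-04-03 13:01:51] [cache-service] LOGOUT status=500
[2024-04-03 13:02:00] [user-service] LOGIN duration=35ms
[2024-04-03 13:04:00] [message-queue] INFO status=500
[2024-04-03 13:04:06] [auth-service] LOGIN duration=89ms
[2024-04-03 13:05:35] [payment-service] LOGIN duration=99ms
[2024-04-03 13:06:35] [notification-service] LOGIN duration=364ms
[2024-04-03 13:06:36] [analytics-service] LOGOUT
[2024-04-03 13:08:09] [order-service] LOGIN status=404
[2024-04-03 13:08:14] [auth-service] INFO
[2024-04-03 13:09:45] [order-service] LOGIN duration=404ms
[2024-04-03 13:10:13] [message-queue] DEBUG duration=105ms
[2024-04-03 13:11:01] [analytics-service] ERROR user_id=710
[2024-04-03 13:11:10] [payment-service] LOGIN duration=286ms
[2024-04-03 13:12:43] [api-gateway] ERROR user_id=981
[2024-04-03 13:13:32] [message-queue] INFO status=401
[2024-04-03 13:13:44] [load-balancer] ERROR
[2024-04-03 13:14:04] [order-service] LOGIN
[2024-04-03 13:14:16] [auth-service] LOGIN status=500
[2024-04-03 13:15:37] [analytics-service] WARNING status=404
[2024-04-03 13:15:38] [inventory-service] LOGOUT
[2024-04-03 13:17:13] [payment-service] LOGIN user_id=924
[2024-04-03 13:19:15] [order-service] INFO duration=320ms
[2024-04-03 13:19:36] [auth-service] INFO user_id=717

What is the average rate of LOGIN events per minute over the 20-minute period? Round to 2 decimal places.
0.5

To calculate the rate:

1. Count total LOGIN events: 10
2. Total time period: 20 minutes
3. Rate = 10 / 20 = 0.5 events per minute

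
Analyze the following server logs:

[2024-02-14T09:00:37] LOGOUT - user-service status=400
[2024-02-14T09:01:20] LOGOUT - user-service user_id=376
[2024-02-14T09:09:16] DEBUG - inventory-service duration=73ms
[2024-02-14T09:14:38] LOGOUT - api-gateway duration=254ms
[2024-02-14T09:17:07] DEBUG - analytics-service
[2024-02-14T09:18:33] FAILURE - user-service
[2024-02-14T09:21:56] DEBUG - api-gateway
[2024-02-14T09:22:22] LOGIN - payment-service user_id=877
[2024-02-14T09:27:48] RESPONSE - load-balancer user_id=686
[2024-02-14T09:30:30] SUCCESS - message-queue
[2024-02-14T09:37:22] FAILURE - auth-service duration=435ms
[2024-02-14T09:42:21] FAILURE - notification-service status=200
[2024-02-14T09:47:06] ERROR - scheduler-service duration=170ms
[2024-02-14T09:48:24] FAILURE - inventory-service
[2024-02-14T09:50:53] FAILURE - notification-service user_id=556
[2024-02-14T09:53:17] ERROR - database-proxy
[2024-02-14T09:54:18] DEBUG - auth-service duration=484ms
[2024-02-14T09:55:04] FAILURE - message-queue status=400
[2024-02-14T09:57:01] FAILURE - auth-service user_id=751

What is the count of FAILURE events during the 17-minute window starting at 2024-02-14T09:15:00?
1

To count events in the time window:

1. Window boundaries: 2024-02-14T09:15:00 to 2024-02-14T09:32:00
2. Filter for FAILURE events within this window
3. Count matching events: 1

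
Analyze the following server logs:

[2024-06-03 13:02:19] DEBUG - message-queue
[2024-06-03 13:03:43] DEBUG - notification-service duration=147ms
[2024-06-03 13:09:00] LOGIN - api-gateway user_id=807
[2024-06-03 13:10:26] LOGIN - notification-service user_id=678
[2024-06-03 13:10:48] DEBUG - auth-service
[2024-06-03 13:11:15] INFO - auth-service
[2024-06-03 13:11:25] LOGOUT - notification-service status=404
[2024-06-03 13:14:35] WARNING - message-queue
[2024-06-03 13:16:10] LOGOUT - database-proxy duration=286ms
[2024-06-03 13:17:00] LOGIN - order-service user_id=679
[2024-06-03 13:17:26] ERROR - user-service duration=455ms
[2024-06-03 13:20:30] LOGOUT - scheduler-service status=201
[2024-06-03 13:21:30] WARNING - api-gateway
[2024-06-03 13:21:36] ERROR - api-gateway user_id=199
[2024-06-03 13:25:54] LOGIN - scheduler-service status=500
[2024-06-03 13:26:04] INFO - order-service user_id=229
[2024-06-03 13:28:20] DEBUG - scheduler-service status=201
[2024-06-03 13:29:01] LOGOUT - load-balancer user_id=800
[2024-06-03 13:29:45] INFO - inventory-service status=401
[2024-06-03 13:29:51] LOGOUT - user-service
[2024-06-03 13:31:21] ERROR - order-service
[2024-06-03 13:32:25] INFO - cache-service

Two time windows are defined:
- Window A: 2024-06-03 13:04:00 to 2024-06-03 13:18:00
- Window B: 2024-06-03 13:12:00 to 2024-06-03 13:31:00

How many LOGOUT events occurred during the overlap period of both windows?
1

To find overlap events:

1. Window A: 2024-06-03 13:04:00 to 2024-06-03 13:18:00
2. Window B: 2024-06-03 13:12:00 to 2024-06-03 13:31:00
3. Overlap period: 2024-06-03 13:12:00 to 2024-06-03 13:18:00
4. Count LOGOUT events in overlap: 1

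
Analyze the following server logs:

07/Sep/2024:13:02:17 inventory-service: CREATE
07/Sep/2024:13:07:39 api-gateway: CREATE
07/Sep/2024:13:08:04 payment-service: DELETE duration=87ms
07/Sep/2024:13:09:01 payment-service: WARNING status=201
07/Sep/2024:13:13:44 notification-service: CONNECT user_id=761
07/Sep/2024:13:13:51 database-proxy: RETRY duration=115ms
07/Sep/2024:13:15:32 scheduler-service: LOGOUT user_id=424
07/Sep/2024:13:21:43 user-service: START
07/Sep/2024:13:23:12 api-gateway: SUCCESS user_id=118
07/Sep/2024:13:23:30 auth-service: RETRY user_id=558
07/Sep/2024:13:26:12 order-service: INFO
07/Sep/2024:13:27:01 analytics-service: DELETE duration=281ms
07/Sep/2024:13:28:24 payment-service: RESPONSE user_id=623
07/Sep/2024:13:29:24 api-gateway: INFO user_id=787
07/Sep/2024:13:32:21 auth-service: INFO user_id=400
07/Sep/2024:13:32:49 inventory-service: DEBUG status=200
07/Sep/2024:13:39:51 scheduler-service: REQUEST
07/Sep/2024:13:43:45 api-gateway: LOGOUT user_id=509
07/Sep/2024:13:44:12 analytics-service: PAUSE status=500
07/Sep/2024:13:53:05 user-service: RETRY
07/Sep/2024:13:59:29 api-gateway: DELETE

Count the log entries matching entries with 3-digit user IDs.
8

To find matching entries:

1. Pattern to match: entries with 3-digit user IDs
2. Scan each log entry for the pattern
3. Count matches: 8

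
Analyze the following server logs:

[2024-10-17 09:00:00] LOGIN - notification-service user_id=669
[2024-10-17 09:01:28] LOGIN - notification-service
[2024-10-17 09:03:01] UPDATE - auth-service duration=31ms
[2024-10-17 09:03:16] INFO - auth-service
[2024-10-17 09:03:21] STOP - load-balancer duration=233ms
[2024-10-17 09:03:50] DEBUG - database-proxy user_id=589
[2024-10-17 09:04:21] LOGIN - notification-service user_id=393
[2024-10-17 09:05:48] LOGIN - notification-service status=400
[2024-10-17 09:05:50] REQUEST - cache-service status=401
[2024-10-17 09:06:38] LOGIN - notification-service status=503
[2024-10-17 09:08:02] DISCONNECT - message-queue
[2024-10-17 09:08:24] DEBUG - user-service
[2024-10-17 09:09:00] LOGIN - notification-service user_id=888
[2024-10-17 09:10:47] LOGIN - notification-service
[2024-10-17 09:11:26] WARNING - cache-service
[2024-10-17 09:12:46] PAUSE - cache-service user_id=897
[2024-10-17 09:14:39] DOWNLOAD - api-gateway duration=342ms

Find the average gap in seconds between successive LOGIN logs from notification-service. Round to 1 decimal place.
107.8

To calculate average interval:

1. Find all LOGIN events for notification-service in order
2. Calculate time gaps between consecutive events
3. Compute mean of gaps: 647 / 6 = 107.8 seconds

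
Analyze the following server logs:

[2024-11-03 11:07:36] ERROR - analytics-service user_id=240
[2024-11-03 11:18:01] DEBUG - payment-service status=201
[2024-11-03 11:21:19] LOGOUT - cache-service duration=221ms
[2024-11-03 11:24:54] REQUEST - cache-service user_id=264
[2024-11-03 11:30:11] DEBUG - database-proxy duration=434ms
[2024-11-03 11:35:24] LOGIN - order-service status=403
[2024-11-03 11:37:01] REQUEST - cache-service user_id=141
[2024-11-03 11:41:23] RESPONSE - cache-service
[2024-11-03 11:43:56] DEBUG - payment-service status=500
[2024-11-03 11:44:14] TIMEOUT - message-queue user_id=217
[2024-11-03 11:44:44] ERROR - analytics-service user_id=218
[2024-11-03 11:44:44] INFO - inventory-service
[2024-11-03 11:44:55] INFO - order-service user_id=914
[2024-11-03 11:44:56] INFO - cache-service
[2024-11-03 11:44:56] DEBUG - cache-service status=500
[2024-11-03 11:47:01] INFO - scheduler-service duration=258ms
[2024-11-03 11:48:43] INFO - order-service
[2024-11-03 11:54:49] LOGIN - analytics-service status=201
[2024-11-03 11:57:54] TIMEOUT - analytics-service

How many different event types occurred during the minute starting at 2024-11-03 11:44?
4

To count unique event types:

1. Filter events in the minute starting at 2024-11-03 11:44
2. Extract event types from matching entries
3. Count unique types: 4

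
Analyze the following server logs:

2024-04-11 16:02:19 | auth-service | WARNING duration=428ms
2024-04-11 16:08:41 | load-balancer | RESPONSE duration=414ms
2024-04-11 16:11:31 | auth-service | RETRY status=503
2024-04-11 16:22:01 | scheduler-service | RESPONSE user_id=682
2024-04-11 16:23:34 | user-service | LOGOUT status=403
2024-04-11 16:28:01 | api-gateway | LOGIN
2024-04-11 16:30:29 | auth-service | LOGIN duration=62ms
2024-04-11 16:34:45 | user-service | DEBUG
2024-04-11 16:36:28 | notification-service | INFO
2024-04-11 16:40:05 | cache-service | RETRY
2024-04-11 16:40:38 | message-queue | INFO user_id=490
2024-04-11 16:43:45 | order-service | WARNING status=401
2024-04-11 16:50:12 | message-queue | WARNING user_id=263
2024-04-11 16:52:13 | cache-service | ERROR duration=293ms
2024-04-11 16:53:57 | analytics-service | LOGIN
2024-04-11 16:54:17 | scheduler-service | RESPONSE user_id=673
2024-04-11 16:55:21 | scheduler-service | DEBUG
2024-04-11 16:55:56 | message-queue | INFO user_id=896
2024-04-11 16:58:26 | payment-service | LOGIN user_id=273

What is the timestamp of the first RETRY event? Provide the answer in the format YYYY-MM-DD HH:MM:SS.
2024-04-11 16:11:31

To find the first event:

1. Filter for all RETRY events
2. Sort by timestamp
3. Select the first one
4. Timestamp: 2024-04-11 16:11:31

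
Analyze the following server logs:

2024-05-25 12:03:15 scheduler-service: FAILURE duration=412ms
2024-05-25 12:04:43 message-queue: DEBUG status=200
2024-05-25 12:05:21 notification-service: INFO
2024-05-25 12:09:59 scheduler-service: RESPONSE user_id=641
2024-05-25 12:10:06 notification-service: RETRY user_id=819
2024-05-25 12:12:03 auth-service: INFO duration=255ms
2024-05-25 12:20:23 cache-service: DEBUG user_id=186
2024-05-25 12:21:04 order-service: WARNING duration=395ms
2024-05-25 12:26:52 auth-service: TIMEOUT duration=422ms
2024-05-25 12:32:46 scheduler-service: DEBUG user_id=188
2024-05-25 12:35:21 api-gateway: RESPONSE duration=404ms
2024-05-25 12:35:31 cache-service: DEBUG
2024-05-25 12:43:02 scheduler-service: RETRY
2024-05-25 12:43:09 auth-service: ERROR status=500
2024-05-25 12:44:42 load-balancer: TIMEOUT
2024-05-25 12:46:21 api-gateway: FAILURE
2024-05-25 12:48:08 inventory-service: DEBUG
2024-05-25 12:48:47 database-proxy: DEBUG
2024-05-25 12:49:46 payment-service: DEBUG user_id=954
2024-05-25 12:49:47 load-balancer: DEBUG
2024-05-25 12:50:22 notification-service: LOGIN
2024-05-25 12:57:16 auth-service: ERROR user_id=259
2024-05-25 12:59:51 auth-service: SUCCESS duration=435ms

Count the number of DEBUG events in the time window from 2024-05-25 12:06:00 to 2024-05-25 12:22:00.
1

To count events in the time window:

1. Window boundaries: 2024-05-25 12:06:00 to 2024-05-25 12:22:00
2. Filter for DEBUG events within this window
3. Count matching events: 1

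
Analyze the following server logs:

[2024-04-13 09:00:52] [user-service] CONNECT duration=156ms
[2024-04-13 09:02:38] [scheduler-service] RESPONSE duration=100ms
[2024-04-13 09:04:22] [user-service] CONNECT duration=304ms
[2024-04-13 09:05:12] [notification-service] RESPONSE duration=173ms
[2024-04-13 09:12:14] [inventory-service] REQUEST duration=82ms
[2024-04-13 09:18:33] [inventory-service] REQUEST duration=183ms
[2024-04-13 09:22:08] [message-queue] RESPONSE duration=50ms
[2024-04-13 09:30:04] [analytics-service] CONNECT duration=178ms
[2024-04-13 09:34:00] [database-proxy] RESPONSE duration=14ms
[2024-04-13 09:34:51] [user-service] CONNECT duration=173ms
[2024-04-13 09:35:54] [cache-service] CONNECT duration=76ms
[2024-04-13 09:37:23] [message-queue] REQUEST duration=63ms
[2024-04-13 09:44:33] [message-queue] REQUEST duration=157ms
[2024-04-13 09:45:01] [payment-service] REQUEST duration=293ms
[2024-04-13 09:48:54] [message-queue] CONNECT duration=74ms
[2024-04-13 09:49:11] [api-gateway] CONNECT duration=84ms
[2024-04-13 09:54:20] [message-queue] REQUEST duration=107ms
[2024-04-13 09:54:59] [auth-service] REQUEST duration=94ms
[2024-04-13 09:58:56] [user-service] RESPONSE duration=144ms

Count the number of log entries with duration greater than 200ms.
2

To count timeouts:

1. Threshold: 200ms
2. Extract duration from each log entry
3. Count entries where duration > 200
4. Timeout count: 2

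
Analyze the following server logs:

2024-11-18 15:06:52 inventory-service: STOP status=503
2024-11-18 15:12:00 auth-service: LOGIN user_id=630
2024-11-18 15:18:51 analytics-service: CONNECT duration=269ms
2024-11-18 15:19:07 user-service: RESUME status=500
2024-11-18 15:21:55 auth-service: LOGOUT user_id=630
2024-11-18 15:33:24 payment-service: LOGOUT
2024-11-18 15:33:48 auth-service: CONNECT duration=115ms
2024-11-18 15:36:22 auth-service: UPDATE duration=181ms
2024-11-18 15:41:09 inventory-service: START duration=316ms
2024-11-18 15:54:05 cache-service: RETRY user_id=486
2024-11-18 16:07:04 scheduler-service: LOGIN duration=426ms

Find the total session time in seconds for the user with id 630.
595

To calculate session duration:

1. Find LOGIN event for user_id=630: 2024-11-18 15:12:00
2. Find LOGOUT event for user_id=630: 2024-11-18 15:21:55
3. Session duration: 2024-11-18 15:21:55 - 2024-11-18 15:12:00 = 595 seconds (9 minutes)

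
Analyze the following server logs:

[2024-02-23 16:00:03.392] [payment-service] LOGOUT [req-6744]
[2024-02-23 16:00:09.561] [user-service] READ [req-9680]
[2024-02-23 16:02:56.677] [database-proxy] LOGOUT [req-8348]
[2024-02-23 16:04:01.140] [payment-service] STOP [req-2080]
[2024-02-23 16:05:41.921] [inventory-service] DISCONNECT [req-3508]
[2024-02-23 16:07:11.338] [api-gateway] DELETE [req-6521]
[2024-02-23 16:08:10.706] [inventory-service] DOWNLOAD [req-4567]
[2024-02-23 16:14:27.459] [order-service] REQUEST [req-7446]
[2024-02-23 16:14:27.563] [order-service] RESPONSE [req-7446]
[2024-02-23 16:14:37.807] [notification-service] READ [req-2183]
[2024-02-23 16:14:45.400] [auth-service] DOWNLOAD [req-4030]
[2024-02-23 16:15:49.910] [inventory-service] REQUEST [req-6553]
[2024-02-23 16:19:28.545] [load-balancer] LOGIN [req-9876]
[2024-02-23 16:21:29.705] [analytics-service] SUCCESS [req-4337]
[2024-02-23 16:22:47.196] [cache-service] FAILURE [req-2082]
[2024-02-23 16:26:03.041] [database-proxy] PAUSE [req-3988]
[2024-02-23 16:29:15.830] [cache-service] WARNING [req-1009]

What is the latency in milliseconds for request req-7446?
104

To calculate latency:

1. Find REQUEST with id req-7446: 2024-02-23 16:14:27.459
2. Find RESPONSE with id req-7446: 2024-02-23 16:14:27.563
3. Latency: 2024-02-23 16:14:27.563 - 2024-02-23 16:14:27.459 = 104ms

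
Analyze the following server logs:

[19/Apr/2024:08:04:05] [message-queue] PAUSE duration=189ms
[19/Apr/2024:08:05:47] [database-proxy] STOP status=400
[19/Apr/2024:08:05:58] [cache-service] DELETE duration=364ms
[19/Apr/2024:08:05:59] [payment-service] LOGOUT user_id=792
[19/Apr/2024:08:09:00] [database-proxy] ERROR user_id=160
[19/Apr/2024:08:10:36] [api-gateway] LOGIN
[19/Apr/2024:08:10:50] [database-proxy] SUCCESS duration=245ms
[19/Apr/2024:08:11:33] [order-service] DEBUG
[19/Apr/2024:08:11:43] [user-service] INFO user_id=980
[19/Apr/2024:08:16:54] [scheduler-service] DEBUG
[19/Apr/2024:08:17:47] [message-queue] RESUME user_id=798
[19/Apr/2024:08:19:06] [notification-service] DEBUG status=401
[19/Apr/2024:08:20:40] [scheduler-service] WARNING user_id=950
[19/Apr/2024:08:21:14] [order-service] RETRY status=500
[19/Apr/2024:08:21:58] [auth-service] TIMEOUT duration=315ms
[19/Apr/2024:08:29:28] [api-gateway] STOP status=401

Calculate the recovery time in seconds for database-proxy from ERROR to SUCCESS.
110

To calculate recovery time:

1. Find ERROR event for database-proxy: 19/Apr/2024:08:09:00
2. Find next SUCCESS event for database-proxy: 19/Apr/2024:08:10:50
3. Recovery time: 19/Apr/2024:08:10:50 - 19/Apr/2024:08:09:00 = 110 seconds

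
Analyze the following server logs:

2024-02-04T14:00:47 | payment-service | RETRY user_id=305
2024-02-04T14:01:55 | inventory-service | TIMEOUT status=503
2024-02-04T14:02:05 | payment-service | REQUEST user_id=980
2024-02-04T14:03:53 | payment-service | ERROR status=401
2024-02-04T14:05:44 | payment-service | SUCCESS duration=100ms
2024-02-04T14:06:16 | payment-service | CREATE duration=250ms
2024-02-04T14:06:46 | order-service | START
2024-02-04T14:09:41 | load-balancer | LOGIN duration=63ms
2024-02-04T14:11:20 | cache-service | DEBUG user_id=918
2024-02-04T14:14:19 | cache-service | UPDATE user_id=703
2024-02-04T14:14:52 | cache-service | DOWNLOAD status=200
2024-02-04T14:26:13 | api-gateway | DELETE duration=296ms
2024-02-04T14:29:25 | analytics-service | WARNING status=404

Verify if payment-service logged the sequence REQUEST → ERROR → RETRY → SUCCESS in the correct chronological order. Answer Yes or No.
No

To verify sequence order:

1. Find all events in sequence REQUEST → ERROR → RETRY → SUCCESS for payment-service
2. Extract their timestamps
3. Check if timestamps are in ascending order
4. Result: No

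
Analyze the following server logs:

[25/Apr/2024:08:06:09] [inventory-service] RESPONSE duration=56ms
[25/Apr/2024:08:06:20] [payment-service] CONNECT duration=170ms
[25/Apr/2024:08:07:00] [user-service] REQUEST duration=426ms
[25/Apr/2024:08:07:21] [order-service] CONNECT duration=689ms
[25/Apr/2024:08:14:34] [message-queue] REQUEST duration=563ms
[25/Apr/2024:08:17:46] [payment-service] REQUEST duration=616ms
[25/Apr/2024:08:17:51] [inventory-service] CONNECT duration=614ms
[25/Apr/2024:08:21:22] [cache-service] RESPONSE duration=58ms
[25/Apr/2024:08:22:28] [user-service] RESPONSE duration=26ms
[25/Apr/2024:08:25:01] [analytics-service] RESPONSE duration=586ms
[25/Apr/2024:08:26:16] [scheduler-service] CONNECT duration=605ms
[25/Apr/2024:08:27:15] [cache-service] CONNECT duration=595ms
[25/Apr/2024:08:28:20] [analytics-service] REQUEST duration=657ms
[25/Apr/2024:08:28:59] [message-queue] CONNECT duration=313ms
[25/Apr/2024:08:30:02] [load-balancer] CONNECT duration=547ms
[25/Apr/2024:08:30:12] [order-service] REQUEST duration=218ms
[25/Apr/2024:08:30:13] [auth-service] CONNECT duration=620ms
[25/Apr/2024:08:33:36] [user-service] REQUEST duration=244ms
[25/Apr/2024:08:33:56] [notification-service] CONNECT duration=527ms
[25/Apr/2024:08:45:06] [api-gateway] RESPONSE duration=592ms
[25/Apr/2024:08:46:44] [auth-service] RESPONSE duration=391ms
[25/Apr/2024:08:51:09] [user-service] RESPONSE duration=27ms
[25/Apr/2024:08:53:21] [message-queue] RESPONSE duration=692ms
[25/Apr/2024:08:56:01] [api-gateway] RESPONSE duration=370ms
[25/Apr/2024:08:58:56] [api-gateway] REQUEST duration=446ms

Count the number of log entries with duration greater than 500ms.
13

To count timeouts:

1. Threshold: 500ms
2. Extract duration from each log entry
3. Count entries where duration > 500
4. Timeout count: 13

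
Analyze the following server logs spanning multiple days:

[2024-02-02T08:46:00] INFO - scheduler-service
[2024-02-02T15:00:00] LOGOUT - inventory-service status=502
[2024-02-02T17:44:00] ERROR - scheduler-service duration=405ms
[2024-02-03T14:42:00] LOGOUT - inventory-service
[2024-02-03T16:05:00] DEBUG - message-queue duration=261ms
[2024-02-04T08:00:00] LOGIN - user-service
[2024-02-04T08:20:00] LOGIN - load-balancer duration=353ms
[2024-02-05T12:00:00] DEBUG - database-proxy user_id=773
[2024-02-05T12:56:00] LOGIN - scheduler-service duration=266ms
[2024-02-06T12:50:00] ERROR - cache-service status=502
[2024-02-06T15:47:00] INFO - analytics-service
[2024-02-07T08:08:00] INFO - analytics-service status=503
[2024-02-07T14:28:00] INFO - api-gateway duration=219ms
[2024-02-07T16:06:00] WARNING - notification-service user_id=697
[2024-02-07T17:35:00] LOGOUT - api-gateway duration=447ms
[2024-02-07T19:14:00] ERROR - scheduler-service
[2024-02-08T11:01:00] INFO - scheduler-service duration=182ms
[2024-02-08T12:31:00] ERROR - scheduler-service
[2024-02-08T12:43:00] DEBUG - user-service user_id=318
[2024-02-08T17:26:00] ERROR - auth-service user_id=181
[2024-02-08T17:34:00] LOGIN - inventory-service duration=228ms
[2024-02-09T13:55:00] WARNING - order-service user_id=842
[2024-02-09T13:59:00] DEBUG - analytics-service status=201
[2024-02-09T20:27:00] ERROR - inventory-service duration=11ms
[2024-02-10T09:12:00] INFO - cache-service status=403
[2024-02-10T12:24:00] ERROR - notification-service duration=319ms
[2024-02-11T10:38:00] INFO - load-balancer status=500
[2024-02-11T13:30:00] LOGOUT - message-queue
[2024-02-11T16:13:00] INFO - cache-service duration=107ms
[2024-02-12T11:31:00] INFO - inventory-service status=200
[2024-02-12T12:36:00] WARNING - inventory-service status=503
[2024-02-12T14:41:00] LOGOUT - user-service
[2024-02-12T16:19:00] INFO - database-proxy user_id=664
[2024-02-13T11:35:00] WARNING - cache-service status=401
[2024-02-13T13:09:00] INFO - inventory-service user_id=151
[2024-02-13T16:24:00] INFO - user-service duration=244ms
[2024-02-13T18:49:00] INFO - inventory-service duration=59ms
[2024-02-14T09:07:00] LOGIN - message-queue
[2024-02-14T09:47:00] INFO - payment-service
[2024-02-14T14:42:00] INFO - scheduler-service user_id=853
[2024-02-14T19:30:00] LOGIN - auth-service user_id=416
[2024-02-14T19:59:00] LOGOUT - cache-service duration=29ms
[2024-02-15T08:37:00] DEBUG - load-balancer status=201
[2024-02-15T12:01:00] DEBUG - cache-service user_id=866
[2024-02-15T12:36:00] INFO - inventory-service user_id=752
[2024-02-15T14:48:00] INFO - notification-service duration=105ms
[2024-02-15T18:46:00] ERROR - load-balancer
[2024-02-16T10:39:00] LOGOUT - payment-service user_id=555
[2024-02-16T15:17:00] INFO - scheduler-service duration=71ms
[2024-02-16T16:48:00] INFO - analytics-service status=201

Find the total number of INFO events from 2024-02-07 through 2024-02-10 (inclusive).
4

To filter by date range:

1. Date range: 2024-02-07 through 2024-02-10, both dates inclusive
2. Filter for INFO events whose date falls in this range
3. Count matching events: 4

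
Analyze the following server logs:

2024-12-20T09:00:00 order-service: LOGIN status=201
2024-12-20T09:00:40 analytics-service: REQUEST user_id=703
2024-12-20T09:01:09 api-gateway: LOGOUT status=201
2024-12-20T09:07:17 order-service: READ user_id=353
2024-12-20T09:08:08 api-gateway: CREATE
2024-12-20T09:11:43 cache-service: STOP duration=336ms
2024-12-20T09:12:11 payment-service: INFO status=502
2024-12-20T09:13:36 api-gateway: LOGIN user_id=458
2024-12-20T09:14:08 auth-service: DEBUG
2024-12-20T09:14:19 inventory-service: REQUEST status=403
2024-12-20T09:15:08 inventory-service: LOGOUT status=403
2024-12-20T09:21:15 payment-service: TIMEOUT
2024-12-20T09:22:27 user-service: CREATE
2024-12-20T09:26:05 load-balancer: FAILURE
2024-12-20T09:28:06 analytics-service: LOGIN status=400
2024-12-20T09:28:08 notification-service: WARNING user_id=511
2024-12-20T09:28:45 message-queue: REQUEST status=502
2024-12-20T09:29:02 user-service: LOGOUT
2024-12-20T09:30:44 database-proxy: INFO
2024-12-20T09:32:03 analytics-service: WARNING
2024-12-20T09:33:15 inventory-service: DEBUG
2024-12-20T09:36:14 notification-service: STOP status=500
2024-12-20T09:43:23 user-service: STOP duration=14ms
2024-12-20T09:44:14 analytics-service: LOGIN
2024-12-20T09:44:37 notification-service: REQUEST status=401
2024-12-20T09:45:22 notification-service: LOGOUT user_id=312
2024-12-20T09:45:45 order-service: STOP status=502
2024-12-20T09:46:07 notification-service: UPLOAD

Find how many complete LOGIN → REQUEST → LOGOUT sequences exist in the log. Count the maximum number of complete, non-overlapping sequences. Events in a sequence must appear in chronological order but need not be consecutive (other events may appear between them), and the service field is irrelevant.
4

To count sequences:

1. Look for pattern: LOGIN → REQUEST → LOGOUT
2. Greedily scan the log in chronological order, matching each sequence element in turn (ignoring service)
3. Each time the full pattern completes, increment the count and restart matching from the next event
4. Complete non-overlapping sequences found: 4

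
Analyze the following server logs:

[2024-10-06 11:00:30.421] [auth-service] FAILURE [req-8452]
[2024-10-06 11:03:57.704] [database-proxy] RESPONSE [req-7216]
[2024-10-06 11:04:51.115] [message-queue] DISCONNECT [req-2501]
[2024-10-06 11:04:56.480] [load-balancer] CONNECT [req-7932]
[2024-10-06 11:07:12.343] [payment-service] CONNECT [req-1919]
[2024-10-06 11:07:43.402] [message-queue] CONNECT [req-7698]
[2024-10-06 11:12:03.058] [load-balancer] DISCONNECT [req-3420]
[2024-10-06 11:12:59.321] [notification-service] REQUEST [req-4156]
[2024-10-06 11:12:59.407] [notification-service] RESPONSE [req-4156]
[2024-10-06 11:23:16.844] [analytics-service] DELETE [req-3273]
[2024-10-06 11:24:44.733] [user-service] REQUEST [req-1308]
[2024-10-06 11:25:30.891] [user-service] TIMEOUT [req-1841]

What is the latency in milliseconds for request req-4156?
86

To calculate latency:

1. Find REQUEST with id req-4156: 2024-10-06 11:12:59.321
2. Find RESPONSE with id req-4156: 2024-10-06 11:12:59.407
3. Latency: 2024-10-06 11:12:59.407 - 2024-10-06 11:12:59.321 = 86ms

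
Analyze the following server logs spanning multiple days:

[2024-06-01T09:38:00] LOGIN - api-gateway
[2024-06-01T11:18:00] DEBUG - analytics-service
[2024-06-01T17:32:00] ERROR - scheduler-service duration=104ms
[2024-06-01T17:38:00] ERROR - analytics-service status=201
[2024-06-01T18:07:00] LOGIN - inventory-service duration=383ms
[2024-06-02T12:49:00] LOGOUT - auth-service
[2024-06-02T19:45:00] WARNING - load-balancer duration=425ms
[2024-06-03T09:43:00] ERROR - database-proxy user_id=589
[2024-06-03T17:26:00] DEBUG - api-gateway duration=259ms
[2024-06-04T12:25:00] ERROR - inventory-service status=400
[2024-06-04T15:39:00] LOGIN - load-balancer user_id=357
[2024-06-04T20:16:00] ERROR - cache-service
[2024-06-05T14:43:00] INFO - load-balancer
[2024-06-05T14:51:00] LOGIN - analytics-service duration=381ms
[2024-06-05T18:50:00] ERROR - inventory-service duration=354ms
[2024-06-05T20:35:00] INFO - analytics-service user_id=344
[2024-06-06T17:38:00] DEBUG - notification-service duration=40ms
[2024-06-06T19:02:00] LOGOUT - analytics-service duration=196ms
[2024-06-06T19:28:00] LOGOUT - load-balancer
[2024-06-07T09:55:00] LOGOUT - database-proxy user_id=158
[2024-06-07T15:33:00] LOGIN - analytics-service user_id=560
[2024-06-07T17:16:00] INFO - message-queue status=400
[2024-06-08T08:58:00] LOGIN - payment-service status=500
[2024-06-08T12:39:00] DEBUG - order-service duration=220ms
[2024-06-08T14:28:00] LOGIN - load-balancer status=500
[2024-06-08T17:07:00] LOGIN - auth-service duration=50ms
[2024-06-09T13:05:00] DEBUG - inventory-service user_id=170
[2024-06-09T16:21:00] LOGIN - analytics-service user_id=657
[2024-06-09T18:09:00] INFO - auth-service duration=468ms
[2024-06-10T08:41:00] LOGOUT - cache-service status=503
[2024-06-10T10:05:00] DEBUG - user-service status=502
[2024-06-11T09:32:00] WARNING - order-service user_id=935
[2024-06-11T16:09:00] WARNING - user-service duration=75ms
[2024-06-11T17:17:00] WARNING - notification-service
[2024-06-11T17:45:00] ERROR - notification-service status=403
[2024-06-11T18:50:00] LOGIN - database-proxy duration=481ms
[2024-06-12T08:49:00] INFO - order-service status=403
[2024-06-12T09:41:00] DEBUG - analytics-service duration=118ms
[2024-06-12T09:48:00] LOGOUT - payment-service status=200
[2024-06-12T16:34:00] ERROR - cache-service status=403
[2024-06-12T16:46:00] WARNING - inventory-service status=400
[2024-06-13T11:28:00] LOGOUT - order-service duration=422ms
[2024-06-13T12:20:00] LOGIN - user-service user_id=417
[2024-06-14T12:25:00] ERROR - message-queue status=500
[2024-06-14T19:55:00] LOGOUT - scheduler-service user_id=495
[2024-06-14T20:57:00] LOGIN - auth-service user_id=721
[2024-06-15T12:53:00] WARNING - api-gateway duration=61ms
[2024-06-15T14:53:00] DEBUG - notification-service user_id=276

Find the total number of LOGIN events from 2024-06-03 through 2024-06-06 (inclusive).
2

To filter by date range:

1. Date range: 2024-06-03 through 2024-06-06, both dates inclusive
2. Filter for LOGIN events whose date falls in this range
3. Count matching events: 2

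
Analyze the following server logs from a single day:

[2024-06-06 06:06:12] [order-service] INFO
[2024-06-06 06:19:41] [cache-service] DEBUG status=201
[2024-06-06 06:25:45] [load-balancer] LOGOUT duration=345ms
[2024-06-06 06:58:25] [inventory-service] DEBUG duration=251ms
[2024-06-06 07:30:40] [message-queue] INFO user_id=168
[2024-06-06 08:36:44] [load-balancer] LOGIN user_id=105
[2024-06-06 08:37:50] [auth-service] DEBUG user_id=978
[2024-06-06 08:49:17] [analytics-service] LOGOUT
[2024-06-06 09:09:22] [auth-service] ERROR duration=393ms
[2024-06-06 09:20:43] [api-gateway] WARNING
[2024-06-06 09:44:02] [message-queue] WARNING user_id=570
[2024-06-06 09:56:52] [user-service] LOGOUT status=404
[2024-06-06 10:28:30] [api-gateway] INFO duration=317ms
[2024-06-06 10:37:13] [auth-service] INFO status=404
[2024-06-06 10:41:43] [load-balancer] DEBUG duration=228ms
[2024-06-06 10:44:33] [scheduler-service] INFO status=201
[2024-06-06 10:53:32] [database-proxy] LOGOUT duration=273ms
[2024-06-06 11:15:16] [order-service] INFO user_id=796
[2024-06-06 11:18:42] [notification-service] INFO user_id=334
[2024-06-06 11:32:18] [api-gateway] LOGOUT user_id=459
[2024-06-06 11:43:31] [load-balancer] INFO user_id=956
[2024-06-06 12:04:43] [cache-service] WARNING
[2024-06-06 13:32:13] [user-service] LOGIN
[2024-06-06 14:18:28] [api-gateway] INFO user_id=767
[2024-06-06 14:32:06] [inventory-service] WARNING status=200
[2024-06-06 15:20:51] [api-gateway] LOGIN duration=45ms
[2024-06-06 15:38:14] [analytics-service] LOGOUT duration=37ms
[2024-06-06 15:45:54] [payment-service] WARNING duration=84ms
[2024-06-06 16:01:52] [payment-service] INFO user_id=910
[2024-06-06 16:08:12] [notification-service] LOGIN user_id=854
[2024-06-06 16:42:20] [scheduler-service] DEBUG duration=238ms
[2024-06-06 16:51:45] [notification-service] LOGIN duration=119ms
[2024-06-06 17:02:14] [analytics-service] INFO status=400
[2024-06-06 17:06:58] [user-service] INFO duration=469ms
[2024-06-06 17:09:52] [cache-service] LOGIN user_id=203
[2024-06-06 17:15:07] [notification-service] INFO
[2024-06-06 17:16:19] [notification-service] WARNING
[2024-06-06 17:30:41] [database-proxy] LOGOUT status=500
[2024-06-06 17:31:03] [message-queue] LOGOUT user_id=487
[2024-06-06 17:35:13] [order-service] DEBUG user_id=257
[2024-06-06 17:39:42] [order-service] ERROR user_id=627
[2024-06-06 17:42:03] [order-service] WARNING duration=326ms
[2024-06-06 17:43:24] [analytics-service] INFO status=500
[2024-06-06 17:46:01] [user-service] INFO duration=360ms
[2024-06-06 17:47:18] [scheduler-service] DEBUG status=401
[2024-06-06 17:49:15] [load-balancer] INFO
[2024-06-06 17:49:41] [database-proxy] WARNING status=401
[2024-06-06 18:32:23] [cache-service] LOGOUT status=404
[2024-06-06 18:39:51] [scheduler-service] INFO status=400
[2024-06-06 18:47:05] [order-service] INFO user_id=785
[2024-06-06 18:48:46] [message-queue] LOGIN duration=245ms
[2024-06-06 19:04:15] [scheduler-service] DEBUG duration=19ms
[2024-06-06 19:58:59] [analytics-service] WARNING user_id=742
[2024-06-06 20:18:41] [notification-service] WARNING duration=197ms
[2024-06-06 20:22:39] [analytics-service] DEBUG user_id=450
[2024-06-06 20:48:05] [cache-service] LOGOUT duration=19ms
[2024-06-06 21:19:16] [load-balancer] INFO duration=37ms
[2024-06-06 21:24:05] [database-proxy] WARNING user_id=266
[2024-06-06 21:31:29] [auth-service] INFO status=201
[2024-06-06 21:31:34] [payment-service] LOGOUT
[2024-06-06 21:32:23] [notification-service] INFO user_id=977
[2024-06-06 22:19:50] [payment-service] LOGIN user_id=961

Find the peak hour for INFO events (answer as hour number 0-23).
17

To find the peak hour:

1. Group all INFO events by hour
2. Count events in each hour
3. Find hour with maximum count
4. Peak hour: 17 (with 6 events)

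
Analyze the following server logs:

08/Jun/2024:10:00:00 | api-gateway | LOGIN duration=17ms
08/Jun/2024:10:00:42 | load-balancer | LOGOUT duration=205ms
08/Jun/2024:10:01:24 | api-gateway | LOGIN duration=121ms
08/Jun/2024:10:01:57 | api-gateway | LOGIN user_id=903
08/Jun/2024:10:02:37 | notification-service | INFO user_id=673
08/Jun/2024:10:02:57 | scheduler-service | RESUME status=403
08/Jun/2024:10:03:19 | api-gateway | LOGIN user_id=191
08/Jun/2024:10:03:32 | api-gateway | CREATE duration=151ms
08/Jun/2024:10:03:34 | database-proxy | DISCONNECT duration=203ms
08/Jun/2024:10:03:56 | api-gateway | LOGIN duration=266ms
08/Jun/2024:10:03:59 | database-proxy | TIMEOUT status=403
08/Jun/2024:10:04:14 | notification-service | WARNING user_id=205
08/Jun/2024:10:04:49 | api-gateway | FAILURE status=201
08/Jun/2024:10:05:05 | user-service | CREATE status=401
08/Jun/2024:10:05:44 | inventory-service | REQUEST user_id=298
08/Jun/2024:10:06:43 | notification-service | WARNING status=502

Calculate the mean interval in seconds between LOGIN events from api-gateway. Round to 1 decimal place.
59.0

To calculate average interval:

1. Find all LOGIN events for api-gateway in order
2. Calculate time gaps between consecutive events
3. Compute mean of gaps: 236 / 4 = 59.0 seconds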